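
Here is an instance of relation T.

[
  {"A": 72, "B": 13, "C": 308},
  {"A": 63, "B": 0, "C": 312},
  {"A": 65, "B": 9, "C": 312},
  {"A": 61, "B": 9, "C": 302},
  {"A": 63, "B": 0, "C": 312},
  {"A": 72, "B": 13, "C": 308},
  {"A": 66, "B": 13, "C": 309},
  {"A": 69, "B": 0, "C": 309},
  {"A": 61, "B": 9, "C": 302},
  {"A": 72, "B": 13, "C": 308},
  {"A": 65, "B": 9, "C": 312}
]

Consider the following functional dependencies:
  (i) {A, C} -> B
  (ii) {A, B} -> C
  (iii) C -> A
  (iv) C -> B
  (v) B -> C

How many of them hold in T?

2

(i) {A, C} -> B: every LHS value maps to a single RHS value — holds.
(ii) {A, B} -> C: every LHS value maps to a single RHS value — holds.
(iii) C -> A: C=312: 4 rows → A takes values {63, 65} — violation; C=309: 2 rows → A takes values {66, 69} — violation — fails.
(iv) C -> B: C=312: 4 rows → B takes values {0, 9} — violation; C=309: 2 rows → B takes values {13, 0} — violation — fails.
(v) B -> C: B=13: 4 rows → C takes values {308, 309} — violation; B=0: 3 rows → C takes values {312, 309} — violation; B=9: 4 rows → C takes values {312, 302} — violation — fails.
2 of the 5 dependencies hold.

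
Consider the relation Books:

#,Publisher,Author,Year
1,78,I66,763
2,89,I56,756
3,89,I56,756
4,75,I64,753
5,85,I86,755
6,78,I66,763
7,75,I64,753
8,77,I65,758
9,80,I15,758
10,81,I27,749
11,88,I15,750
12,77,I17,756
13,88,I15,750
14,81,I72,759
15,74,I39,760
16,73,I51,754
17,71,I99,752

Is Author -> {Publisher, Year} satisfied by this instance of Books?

Author=I66: rows 1, 6 → {Publisher,Year} = (78, 763), (78, 763) ✓
Author=I56: rows 2, 3 → {Publisher,Year} = (89, 756), (89, 756) ✓
Author=I64: rows 4, 7 → {Publisher,Year} = (75, 753), (75, 753) ✓
Author=I86: row 5 → {Publisher,Year} = (85, 755) ✓
Author=I65: row 8 → {Publisher,Year} = (77, 758) ✓
Author=I15: rows 9, 11, 13 → {Publisher,Year} takes values {(80, 758), (88, 750)} — violation
Author=I27: row 10 → {Publisher,Year} = (81, 749) ✓
Author=I17: row 12 → {Publisher,Year} = (77, 756) ✓
Author=I72: row 14 → {Publisher,Year} = (81, 759) ✓
Author=I39: row 15 → {Publisher,Year} = (74, 760) ✓
Author=I51: row 16 → {Publisher,Year} = (73, 754) ✓
Author=I99: row 17 → {Publisher,Year} = (71, 752) ✓
Two rows agree on Author but differ on {Publisher, Year}, so Author -> {Publisher, Year} does not hold.

No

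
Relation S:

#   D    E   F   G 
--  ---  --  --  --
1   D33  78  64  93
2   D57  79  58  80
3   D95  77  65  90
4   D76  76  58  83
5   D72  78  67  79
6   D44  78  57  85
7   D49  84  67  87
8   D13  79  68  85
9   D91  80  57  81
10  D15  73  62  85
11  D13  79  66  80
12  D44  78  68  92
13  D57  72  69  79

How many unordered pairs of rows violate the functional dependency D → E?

D=D57: violating pairs (2,13) — 1 pair.
D=D44: all 2 rows agree on E — 0 pairs.
D=D13: all 2 rows agree on E — 0 pairs.

1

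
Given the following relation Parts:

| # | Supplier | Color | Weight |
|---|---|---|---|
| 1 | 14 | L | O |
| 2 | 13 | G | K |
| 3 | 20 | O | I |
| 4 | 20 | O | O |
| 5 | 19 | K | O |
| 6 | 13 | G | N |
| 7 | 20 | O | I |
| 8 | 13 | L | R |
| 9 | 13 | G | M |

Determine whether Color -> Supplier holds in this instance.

No

Color=L: rows 1, 8 → Supplier takes values {14, 13} — violation
Color=G: rows 2, 6, 9 → Supplier = 13, 13, 13 ✓
Color=O: rows 3, 4, 7 → Supplier = 20, 20, 20 ✓
Color=K: row 5 → Supplier = 19 ✓
Two rows agree on Color but differ on Supplier, so Color -> Supplier does not hold.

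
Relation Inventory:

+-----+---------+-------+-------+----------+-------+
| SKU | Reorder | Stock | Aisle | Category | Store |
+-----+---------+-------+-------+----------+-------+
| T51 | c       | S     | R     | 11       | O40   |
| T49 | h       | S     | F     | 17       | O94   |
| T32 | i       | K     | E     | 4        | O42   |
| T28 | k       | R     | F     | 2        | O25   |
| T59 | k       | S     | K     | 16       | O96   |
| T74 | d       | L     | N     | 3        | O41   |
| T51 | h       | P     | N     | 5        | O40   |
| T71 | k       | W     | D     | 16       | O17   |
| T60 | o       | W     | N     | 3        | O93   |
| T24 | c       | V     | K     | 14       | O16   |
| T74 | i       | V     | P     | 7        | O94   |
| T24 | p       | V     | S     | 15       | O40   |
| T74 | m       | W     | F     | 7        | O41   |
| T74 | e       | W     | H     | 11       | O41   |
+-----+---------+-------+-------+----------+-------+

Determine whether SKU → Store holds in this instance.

No

SKU=T51: 2 rows → Store = O40, O40 ✓
SKU=T49: 1 row → Store = O94 ✓
SKU=T32: 1 row → Store = O42 ✓
SKU=T28: 1 row → Store = O25 ✓
SKU=T59: 1 row → Store = O96 ✓
SKU=T74: 4 rows → Store takes values {O41, O94} — violation
SKU=T71: 1 row → Store = O17 ✓
SKU=T60: 1 row → Store = O93 ✓
SKU=T24: 2 rows → Store takes values {O16, O40} — violation
Two rows agree on SKU but differ on Store, so SKU → Store does not hold.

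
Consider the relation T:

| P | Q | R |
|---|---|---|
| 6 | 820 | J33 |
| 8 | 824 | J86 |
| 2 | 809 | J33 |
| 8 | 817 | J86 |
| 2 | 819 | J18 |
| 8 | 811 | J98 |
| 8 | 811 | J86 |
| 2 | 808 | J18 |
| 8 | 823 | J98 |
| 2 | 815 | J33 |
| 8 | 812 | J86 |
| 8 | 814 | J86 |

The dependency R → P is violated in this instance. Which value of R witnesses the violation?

R=J33: 3 rows → P takes values {6, 2} — violation
R=J86: 5 rows → P = 8, 8, 8, 8, 8 ✓
R=J18: 2 rows → P = 2, 2 ✓
R=J98: 2 rows → P = 8, 8 ✓
The only R value with inconsistent P is R=J33.

J33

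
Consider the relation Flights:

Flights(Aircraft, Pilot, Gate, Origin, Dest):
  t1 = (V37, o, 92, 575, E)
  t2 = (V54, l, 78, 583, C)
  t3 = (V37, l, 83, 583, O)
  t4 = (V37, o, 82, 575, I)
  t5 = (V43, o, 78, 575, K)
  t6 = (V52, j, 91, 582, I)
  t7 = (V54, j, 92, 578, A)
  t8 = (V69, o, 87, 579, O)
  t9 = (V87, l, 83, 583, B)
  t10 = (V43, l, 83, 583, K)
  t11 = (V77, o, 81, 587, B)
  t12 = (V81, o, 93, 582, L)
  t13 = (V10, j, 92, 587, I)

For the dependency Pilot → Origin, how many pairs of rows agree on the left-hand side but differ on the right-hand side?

15

Pilot=o: violating pairs (1,8), (1,11), (1,12), (4,8), (4,11), (4,12), (5,8), (5,11), (5,12), (8,11), (8,12), (11,12) — 12 pairs.
Pilot=l: all 4 rows agree on Origin — 0 pairs.
Pilot=j: violating pairs (6,7), (6,13), (7,13) — 3 pairs.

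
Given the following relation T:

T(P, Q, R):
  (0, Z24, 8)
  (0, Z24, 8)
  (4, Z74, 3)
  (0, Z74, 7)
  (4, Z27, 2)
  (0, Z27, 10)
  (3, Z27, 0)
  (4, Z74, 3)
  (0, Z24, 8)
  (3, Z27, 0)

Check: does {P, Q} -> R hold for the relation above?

Yes

(P=0, Q=Z24): 3 rows → R = 8, 8, 8 ✓
(P=4, Q=Z74): 2 rows → R = 3, 3 ✓
(P=0, Q=Z74): 1 row → R = 7 ✓
(P=4, Q=Z27): 1 row → R = 2 ✓
(P=0, Q=Z27): 1 row → R = 10 ✓
(P=3, Q=Z27): 2 rows → R = 0, 0 ✓
Every {P, Q} value is associated with a single R value, so {P, Q} -> R holds.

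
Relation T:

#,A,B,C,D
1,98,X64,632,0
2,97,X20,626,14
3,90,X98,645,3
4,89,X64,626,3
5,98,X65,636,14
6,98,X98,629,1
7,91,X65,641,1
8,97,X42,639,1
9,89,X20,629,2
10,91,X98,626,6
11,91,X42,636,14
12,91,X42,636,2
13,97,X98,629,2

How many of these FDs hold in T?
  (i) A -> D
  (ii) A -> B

(i) A -> D: A=98: rows 1, 5, 6 → D takes values {0, 14, 1} — violation; A=97: rows 2, 8, 13 → D takes values {14, 1, 2} — violation; A=89: rows 4, 9 → D takes values {3, 2} — violation; A=91: rows 7, 10, 11, 12 → D takes values {1, 6, 14, 2} — violation — fails.
(ii) A -> B: A=98: rows 1, 5, 6 → B takes values {X64, X65, X98} — violation; A=97: rows 2, 8, 13 → B takes values {X20, X42, X98} — violation; A=89: rows 4, 9 → B takes values {X64, X20} — violation; A=91: rows 7, 10, 11, 12 → B takes values {X65, X98, X42} — violation — fails.
None of the 2 dependencies hold.

0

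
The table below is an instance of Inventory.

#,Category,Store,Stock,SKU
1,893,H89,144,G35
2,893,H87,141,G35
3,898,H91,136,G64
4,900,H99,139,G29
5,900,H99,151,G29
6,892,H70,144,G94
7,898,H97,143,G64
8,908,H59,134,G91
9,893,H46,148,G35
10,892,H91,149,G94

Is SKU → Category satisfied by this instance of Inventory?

SKU=G35: rows 1, 2, 9 → Category = 893, 893, 893 ✓
SKU=G64: rows 3, 7 → Category = 898, 898 ✓
SKU=G29: rows 4, 5 → Category = 900, 900 ✓
SKU=G94: rows 6, 10 → Category = 892, 892 ✓
SKU=G91: row 8 → Category = 908 ✓
Every SKU value is associated with a single Category value, so SKU → Category holds.

Yes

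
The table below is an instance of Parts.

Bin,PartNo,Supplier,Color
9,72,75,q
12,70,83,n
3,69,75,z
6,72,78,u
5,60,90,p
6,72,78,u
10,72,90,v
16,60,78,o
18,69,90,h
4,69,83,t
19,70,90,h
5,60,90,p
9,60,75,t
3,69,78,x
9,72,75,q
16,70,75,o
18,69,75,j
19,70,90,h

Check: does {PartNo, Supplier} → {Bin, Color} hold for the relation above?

No

(PartNo=72, Supplier=75): 2 rows → {Bin,Color} = (9, q), (9, q) ✓
(PartNo=70, Supplier=83): 1 row → {Bin,Color} = (12, n) ✓
(PartNo=69, Supplier=75): 2 rows → {Bin,Color} takes values {(3, z), (18, j)} — violation
(PartNo=72, Supplier=78): 2 rows → {Bin,Color} = (6, u), (6, u) ✓
(PartNo=60, Supplier=90): 2 rows → {Bin,Color} = (5, p), (5, p) ✓
(PartNo=72, Supplier=90): 1 row → {Bin,Color} = (10, v) ✓
(PartNo=60, Supplier=78): 1 row → {Bin,Color} = (16, o) ✓
(PartNo=69, Supplier=90): 1 row → {Bin,Color} = (18, h) ✓
(PartNo=69, Supplier=83): 1 row → {Bin,Color} = (4, t) ✓
(PartNo=70, Supplier=90): 2 rows → {Bin,Color} = (19, h), (19, h) ✓
(PartNo=60, Supplier=75): 1 row → {Bin,Color} = (9, t) ✓
(PartNo=69, Supplier=78): 1 row → {Bin,Color} = (3, x) ✓
(PartNo=70, Supplier=75): 1 row → {Bin,Color} = (16, o) ✓
Two rows agree on {PartNo, Supplier} but differ on {Bin, Color}, so {PartNo, Supplier} → {Bin, Color} does not hold.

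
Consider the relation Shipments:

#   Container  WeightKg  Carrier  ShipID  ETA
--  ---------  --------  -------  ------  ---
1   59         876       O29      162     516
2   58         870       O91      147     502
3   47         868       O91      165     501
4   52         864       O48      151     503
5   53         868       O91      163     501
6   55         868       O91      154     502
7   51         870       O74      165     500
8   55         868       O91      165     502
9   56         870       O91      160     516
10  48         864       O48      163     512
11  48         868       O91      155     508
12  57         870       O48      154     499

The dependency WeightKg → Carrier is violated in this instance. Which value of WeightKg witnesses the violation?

WeightKg=876: row 1 → Carrier = O29 ✓
WeightKg=870: rows 2, 7, 9, 12 → Carrier takes values {O91, O74, O48} — violation
WeightKg=868: rows 3, 5, 6, 8, 11 → Carrier = O91, O91, O91, O91, O91 ✓
WeightKg=864: rows 4, 10 → Carrier = O48, O48 ✓
The only WeightKg value with inconsistent Carrier is WeightKg=870.

870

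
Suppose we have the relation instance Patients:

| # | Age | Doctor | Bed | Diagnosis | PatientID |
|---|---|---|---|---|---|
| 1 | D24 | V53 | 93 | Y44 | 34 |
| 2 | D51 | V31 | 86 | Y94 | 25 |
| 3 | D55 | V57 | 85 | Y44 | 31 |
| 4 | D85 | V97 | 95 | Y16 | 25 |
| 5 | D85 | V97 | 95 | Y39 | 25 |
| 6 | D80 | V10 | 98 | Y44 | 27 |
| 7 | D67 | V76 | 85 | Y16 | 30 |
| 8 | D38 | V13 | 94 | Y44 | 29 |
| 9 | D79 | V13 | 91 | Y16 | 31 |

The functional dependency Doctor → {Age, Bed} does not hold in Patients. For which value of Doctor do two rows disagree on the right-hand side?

V13

Doctor=V53: row 1 → {Age,Bed} = (D24, 93) ✓
Doctor=V31: row 2 → {Age,Bed} = (D51, 86) ✓
Doctor=V57: row 3 → {Age,Bed} = (D55, 85) ✓
Doctor=V97: rows 4, 5 → {Age,Bed} = (D85, 95), (D85, 95) ✓
Doctor=V10: row 6 → {Age,Bed} = (D80, 98) ✓
Doctor=V76: row 7 → {Age,Bed} = (D67, 85) ✓
Doctor=V13: rows 8, 9 → {Age,Bed} takes values {(D38, 94), (D79, 91)} — violation
The only Doctor value with inconsistent RHS is Doctor=V13.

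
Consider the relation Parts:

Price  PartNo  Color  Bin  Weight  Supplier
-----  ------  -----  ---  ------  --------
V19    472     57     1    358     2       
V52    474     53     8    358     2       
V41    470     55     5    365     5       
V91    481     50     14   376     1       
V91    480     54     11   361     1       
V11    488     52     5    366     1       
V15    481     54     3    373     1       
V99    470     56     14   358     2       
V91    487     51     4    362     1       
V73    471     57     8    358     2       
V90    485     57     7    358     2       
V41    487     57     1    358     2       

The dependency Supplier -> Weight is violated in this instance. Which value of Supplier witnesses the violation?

Supplier=2: 6 rows → Weight = 358, 358, 358, 358, 358, 358 ✓
Supplier=5: 1 row → Weight = 365 ✓
Supplier=1: 5 rows → Weight takes values {376, 361, 366, 373, 362} — violation
The only Supplier value with inconsistent Weight is Supplier=1.

1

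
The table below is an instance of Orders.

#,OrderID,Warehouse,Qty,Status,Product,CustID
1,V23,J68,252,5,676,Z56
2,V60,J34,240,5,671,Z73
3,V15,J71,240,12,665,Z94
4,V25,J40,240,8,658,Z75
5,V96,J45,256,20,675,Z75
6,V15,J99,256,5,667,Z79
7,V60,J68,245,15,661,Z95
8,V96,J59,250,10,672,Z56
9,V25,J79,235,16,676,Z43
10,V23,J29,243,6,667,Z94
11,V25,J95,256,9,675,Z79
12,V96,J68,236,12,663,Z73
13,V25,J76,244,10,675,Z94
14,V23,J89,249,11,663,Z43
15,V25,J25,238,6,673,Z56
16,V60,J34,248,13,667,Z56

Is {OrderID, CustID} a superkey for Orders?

All 16 rows have distinct {OrderID, CustID} values, so {OrderID, CustID} → (all attributes) holds and {OrderID, CustID} is a superkey.

Yes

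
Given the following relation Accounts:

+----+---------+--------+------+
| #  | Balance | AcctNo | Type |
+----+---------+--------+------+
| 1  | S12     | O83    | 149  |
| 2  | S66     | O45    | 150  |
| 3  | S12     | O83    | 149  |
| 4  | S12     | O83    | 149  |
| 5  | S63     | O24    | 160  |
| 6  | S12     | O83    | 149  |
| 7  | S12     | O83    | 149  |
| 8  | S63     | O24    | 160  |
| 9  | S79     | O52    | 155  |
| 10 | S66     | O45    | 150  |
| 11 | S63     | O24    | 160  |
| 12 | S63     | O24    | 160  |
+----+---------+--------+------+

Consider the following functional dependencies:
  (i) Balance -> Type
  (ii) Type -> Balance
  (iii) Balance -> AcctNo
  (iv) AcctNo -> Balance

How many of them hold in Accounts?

(i) Balance -> Type: every LHS value maps to a single RHS value — holds.
(ii) Type -> Balance: every LHS value maps to a single RHS value — holds.
(iii) Balance -> AcctNo: every LHS value maps to a single RHS value — holds.
(iv) AcctNo -> Balance: every LHS value maps to a single RHS value — holds.
4 of the 4 dependencies hold.

4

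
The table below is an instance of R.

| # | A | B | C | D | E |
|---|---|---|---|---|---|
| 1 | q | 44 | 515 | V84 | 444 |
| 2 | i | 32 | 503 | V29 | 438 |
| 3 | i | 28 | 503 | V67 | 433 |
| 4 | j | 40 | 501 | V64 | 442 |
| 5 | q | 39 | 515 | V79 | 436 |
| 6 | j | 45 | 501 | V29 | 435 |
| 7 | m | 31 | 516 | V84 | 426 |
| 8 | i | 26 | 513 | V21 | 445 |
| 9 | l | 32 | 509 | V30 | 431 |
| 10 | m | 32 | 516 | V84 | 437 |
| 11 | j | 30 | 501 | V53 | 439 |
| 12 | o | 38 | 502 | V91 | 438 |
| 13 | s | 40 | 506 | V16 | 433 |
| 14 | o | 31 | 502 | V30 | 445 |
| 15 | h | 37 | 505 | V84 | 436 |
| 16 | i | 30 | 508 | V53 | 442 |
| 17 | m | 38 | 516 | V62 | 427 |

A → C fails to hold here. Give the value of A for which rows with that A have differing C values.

A=q: rows 1, 5 → C = 515, 515 ✓
A=i: rows 2, 3, 8, 16 → C takes values {503, 513, 508} — violation
A=j: rows 4, 6, 11 → C = 501, 501, 501 ✓
A=m: rows 7, 10, 17 → C = 516, 516, 516 ✓
A=l: row 9 → C = 509 ✓
A=o: rows 12, 14 → C = 502, 502 ✓
A=s: row 13 → C = 506 ✓
A=h: row 15 → C = 505 ✓
The only A value with inconsistent C is A=i.

i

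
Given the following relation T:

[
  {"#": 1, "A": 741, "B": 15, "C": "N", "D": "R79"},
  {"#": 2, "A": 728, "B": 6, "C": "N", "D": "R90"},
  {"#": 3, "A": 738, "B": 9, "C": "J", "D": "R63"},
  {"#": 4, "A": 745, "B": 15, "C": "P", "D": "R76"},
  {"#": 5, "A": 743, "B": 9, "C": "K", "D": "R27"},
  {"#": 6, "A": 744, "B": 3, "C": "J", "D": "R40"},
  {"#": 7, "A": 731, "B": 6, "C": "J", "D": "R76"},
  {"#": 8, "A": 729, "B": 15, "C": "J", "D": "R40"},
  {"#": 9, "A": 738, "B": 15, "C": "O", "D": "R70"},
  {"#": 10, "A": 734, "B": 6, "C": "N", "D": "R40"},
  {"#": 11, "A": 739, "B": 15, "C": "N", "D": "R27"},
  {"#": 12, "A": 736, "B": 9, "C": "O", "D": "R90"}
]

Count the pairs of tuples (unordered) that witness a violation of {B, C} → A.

2

(B=15, C=N): violating pairs (1,11) — 1 pair.
(B=6, C=N): violating pairs (2,10) — 1 pair.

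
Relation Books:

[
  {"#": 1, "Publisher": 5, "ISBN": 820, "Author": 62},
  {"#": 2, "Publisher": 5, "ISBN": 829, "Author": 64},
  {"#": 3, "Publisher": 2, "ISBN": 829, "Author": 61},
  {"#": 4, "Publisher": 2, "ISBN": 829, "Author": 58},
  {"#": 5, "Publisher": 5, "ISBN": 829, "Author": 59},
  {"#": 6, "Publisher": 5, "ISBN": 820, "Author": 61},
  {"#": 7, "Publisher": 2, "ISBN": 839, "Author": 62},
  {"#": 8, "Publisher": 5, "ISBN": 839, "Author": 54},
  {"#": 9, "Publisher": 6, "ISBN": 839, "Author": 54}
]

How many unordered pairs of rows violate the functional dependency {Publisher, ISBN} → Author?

3

(Publisher=5, ISBN=820): violating pairs (1,6) — 1 pair.
(Publisher=5, ISBN=829): violating pairs (2,5) — 1 pair.
(Publisher=2, ISBN=829): violating pairs (3,4) — 1 pair.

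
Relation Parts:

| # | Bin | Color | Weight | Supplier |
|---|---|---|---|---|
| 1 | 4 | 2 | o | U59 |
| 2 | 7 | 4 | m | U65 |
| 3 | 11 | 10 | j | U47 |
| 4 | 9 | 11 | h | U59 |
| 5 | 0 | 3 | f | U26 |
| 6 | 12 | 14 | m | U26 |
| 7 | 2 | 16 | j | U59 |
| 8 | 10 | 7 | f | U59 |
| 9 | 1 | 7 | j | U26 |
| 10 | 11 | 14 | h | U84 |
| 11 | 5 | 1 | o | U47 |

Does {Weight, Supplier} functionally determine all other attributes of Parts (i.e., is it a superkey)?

Yes

All 11 rows have distinct {Weight, Supplier} values, so {Weight, Supplier} → (all attributes) holds and {Weight, Supplier} is a superkey.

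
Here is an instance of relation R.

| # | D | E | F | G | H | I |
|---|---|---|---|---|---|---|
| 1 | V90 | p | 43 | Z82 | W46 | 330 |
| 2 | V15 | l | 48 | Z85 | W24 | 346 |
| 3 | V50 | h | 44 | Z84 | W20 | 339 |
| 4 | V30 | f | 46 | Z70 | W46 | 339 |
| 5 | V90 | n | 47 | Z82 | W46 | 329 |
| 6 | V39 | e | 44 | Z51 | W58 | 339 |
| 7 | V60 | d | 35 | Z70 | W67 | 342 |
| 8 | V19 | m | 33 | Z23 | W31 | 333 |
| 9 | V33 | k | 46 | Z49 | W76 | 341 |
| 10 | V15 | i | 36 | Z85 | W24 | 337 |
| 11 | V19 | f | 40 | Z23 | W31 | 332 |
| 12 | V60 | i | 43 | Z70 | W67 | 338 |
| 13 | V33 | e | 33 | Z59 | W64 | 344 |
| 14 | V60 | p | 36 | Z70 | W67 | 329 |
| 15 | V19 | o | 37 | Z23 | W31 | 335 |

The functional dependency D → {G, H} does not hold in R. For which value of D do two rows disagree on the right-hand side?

D=V90: rows 1, 5 → {G,H} = (Z82, W46), (Z82, W46) ✓
D=V15: rows 2, 10 → {G,H} = (Z85, W24), (Z85, W24) ✓
D=V50: row 3 → {G,H} = (Z84, W20) ✓
D=V30: row 4 → {G,H} = (Z70, W46) ✓
D=V39: row 6 → {G,H} = (Z51, W58) ✓
D=V60: rows 7, 12, 14 → {G,H} = (Z70, W67), (Z70, W67), (Z70, W67) ✓
D=V19: rows 8, 11, 15 → {G,H} = (Z23, W31), (Z23, W31), (Z23, W31) ✓
D=V33: rows 9, 13 → {G,H} takes values {(Z49, W76), (Z59, W64)} — violation
The only D value with inconsistent RHS is D=V33.

V33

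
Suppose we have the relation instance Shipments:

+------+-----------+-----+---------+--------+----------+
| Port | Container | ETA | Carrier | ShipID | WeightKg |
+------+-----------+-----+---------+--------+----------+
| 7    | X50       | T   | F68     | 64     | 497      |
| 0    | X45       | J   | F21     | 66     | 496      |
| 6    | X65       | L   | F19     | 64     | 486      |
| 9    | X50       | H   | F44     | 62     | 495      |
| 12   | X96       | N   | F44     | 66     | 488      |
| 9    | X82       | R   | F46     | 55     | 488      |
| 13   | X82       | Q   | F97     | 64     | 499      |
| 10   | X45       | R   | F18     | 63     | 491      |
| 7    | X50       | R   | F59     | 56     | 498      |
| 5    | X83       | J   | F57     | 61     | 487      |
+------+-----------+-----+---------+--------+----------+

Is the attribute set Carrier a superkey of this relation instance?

Two distinct rows share Carrier=F44, so Carrier does not determine every attribute — not a superkey.

No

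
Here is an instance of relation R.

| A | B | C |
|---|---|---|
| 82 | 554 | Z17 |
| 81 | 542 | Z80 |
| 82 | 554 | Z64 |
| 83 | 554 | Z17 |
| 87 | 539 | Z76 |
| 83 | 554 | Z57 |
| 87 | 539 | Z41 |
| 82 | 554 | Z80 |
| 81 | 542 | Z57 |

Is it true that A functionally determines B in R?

Yes

A=82: 3 rows → B = 554, 554, 554 ✓
A=81: 2 rows → B = 542, 542 ✓
A=83: 2 rows → B = 554, 554 ✓
A=87: 2 rows → B = 539, 539 ✓
Every A value is associated with a single B value, so A -> B holds.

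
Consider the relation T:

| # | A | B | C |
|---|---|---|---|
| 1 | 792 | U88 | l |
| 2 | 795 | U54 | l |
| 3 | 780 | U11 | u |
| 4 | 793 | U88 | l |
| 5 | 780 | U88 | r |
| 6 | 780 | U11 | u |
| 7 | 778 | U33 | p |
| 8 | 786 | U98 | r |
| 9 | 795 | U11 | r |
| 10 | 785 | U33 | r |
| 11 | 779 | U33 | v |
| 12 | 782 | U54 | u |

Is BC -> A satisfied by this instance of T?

(B=U88, C=l): rows 1, 4 → A takes values {792, 793} — violation
(B=U54, C=l): row 2 → A = 795 ✓
(B=U11, C=u): rows 3, 6 → A = 780, 780 ✓
(B=U88, C=r): row 5 → A = 780 ✓
(B=U33, C=p): row 7 → A = 778 ✓
(B=U98, C=r): row 8 → A = 786 ✓
(B=U11, C=r): row 9 → A = 795 ✓
(B=U33, C=r): row 10 → A = 785 ✓
(B=U33, C=v): row 11 → A = 779 ✓
(B=U54, C=u): row 12 → A = 782 ✓
Two rows agree on BC but differ on A, so BC -> A does not hold.

No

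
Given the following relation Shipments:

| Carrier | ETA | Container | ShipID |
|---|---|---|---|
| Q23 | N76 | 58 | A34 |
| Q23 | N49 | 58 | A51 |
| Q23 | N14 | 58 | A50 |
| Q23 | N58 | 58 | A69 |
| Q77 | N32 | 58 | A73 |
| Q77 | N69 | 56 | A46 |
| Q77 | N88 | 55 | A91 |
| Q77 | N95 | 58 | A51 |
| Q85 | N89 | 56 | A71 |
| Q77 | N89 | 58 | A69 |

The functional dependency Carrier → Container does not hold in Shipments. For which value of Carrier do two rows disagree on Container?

Q77

Carrier=Q23: 4 rows → Container = 58, 58, 58, 58 ✓
Carrier=Q77: 5 rows → Container takes values {58, 56, 55} — violation
Carrier=Q85: 1 row → Container = 56 ✓
The only Carrier value with inconsistent Container is Carrier=Q77.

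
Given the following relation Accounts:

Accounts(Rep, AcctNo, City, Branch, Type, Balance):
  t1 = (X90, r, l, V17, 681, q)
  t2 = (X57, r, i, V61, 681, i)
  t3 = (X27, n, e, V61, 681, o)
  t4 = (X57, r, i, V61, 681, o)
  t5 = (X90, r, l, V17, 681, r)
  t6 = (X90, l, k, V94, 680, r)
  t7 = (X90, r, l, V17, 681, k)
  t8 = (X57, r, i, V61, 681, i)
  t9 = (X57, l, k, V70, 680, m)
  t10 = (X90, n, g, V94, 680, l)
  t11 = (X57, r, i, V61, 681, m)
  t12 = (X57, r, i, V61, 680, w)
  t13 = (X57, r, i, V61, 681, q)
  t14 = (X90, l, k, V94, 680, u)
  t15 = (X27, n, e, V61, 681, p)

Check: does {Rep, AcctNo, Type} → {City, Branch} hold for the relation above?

Yes

(Rep=X90, AcctNo=r, Type=681): rows 1, 5, 7 → {City,Branch} = (l, V17), (l, V17), (l, V17) ✓
(Rep=X57, AcctNo=r, Type=681): rows 2, 4, 8, 11, 13 → {City,Branch} = (i, V61), (i, V61), (i, V61), (i, V61), (i, V61) ✓
(Rep=X27, AcctNo=n, Type=681): rows 3, 15 → {City,Branch} = (e, V61), (e, V61) ✓
(Rep=X90, AcctNo=l, Type=680): rows 6, 14 → {City,Branch} = (k, V94), (k, V94) ✓
(Rep=X57, AcctNo=l, Type=680): row 9 → {City,Branch} = (k, V70) ✓
(Rep=X90, AcctNo=n, Type=680): row 10 → {City,Branch} = (g, V94) ✓
(Rep=X57, AcctNo=r, Type=680): row 12 → {City,Branch} = (i, V61) ✓
Every {Rep, AcctNo, Type} value is associated with a single {City, Branch} value, so {Rep, AcctNo, Type} → {City, Branch} holds.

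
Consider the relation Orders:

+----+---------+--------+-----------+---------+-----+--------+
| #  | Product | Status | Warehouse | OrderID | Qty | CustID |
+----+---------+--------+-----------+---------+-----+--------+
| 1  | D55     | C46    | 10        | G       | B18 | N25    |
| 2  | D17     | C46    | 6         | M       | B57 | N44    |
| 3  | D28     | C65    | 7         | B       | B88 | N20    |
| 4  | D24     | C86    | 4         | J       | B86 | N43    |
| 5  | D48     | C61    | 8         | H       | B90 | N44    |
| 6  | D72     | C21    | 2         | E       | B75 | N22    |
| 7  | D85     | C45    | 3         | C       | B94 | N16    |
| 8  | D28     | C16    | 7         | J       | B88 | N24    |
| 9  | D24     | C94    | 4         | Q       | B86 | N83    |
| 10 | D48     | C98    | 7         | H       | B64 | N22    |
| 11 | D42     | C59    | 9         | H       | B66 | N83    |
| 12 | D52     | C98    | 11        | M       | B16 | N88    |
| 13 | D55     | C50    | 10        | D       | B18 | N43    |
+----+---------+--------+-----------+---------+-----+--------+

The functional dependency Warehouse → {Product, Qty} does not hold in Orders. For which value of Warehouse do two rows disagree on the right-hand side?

7

Warehouse=10: rows 1, 13 → {Product,Qty} = (D55, B18), (D55, B18) ✓
Warehouse=6: row 2 → {Product,Qty} = (D17, B57) ✓
Warehouse=7: rows 3, 8, 10 → {Product,Qty} takes values {(D28, B88), (D48, B64)} — violation
Warehouse=4: rows 4, 9 → {Product,Qty} = (D24, B86), (D24, B86) ✓
Warehouse=8: row 5 → {Product,Qty} = (D48, B90) ✓
Warehouse=2: row 6 → {Product,Qty} = (D72, B75) ✓
Warehouse=3: row 7 → {Product,Qty} = (D85, B94) ✓
Warehouse=9: row 11 → {Product,Qty} = (D42, B66) ✓
Warehouse=11: row 12 → {Product,Qty} = (D52, B16) ✓
The only Warehouse value with inconsistent RHS is Warehouse=7.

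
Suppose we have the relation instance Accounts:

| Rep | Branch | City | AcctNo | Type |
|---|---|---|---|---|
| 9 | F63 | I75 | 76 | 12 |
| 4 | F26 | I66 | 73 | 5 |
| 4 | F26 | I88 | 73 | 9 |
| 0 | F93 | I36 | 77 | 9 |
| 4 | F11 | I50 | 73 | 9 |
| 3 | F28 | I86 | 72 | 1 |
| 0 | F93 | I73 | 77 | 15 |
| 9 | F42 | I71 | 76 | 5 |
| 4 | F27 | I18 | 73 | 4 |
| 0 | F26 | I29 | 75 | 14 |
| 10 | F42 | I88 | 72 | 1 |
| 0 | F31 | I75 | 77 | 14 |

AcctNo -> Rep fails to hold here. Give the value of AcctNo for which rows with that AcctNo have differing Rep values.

AcctNo=76: 2 rows → Rep = 9, 9 ✓
AcctNo=73: 4 rows → Rep = 4, 4, 4, 4 ✓
AcctNo=77: 3 rows → Rep = 0, 0, 0 ✓
AcctNo=72: 2 rows → Rep takes values {3, 10} — violation
AcctNo=75: 1 row → Rep = 0 ✓
The only AcctNo value with inconsistent Rep is AcctNo=72.

72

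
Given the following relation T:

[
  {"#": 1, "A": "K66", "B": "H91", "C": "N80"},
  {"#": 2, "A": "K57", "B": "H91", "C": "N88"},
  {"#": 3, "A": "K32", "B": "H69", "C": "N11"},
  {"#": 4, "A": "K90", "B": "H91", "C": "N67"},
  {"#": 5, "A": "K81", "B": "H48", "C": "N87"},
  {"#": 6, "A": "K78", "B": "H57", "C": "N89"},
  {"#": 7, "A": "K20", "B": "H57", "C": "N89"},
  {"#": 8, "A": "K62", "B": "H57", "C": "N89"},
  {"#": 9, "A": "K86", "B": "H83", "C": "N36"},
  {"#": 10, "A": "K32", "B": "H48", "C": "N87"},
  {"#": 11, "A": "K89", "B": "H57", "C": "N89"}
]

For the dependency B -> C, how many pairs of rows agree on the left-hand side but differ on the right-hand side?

3

B=H91: violating pairs (1,2), (1,4), (2,4) — 3 pairs.
B=H48: all 2 rows agree on C — 0 pairs.
B=H57: all 4 rows agree on C — 0 pairs.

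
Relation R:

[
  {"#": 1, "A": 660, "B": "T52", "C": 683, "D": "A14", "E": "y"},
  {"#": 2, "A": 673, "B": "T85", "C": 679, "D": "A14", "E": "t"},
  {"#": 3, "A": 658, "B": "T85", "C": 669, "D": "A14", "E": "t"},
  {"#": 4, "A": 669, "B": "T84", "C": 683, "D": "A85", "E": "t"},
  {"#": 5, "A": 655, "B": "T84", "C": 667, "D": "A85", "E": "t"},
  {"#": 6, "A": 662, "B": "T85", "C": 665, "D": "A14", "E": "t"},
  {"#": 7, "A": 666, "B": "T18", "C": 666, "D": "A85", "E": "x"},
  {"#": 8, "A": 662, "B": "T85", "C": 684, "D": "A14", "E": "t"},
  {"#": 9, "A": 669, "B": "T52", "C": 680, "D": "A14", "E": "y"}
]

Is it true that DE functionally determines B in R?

(D=A14, E=y): rows 1, 9 → B = T52, T52 ✓
(D=A14, E=t): rows 2, 3, 6, 8 → B = T85, T85, T85, T85 ✓
(D=A85, E=t): rows 4, 5 → B = T84, T84 ✓
(D=A85, E=x): row 7 → B = T18 ✓
Every DE value is associated with a single B value, so DE -> B holds.

Yes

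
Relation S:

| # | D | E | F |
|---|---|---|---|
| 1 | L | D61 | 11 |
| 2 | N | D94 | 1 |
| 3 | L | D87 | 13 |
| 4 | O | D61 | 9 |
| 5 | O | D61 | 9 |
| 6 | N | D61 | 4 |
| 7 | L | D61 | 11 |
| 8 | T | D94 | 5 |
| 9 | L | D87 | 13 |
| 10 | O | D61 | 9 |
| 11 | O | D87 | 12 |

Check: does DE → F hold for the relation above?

Yes

(D=L, E=D61): rows 1, 7 → F = 11, 11 ✓
(D=N, E=D94): row 2 → F = 1 ✓
(D=L, E=D87): rows 3, 9 → F = 13, 13 ✓
(D=O, E=D61): rows 4, 5, 10 → F = 9, 9, 9 ✓
(D=N, E=D61): row 6 → F = 4 ✓
(D=T, E=D94): row 8 → F = 5 ✓
(D=O, E=D87): row 11 → F = 12 ✓
Every DE value is associated with a single F value, so DE → F holds.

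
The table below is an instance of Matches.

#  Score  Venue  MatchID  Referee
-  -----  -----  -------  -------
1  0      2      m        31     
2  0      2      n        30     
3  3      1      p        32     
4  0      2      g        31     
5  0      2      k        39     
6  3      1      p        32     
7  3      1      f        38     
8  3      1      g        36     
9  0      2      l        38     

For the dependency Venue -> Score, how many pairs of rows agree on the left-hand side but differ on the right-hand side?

0

Venue=2: all 5 rows agree on Score — 0 pairs.
Venue=1: all 4 rows agree on Score — 0 pairs.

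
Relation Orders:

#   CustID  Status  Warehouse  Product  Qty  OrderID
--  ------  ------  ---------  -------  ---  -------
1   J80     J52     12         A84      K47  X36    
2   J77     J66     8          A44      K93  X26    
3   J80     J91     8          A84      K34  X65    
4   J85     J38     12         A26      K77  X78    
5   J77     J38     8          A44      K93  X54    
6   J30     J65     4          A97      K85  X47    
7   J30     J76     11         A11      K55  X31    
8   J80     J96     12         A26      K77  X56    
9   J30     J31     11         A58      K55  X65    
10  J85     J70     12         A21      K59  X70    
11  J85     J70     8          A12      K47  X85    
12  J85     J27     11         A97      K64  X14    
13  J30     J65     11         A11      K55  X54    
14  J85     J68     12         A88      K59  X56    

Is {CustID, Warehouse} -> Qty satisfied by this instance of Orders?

No

(CustID=J80, Warehouse=12): rows 1, 8 → Qty takes values {K47, K77} — violation
(CustID=J77, Warehouse=8): rows 2, 5 → Qty = K93, K93 ✓
(CustID=J80, Warehouse=8): row 3 → Qty = K34 ✓
(CustID=J85, Warehouse=12): rows 4, 10, 14 → Qty takes values {K77, K59} — violation
(CustID=J30, Warehouse=4): row 6 → Qty = K85 ✓
(CustID=J30, Warehouse=11): rows 7, 9, 13 → Qty = K55, K55, K55 ✓
(CustID=J85, Warehouse=8): row 11 → Qty = K47 ✓
(CustID=J85, Warehouse=11): row 12 → Qty = K64 ✓
Two rows agree on {CustID, Warehouse} but differ on Qty, so {CustID, Warehouse} -> Qty does not hold.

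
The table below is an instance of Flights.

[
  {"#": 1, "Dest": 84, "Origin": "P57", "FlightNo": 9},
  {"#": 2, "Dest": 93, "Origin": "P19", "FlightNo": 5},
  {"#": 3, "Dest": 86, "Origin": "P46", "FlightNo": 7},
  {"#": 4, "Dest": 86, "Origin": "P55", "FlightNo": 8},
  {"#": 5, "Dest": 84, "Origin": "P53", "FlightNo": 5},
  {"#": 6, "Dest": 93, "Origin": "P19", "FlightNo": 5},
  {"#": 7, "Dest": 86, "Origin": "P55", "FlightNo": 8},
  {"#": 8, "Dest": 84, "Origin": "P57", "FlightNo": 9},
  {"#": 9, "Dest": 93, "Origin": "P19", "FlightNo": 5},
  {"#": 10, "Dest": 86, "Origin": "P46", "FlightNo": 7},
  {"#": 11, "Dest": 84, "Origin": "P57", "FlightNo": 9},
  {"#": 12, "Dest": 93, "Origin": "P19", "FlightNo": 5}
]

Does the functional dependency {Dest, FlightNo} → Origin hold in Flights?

Yes

(Dest=84, FlightNo=9): rows 1, 8, 11 → Origin = P57, P57, P57 ✓
(Dest=93, FlightNo=5): rows 2, 6, 9, 12 → Origin = P19, P19, P19, P19 ✓
(Dest=86, FlightNo=7): rows 3, 10 → Origin = P46, P46 ✓
(Dest=86, FlightNo=8): rows 4, 7 → Origin = P55, P55 ✓
(Dest=84, FlightNo=5): row 5 → Origin = P53 ✓
Every {Dest, FlightNo} value is associated with a single Origin value, so {Dest, FlightNo} → Origin holds.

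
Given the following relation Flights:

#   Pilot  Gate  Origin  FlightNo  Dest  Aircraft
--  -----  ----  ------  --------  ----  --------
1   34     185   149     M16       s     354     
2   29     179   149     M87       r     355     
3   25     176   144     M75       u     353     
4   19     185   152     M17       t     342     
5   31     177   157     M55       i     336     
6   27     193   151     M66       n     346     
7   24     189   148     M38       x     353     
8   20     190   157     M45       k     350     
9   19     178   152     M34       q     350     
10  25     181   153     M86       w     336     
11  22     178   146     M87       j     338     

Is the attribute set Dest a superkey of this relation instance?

All 11 rows have distinct Dest values, so Dest → (all attributes) holds and Dest is a superkey.

Yes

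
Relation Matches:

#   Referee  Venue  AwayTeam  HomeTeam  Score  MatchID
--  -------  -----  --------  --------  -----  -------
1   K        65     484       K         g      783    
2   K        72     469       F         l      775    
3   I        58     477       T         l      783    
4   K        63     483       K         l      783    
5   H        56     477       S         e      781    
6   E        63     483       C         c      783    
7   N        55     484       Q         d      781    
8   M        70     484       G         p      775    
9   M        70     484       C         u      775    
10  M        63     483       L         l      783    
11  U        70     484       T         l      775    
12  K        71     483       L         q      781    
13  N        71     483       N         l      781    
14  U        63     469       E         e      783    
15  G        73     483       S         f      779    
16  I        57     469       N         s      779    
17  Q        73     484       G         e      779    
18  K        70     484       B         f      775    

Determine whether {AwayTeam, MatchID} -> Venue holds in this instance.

Yes

(AwayTeam=484, MatchID=783): row 1 → Venue = 65 ✓
(AwayTeam=469, MatchID=775): row 2 → Venue = 72 ✓
(AwayTeam=477, MatchID=783): row 3 → Venue = 58 ✓
(AwayTeam=483, MatchID=783): rows 4, 6, 10 → Venue = 63, 63, 63 ✓
(AwayTeam=477, MatchID=781): row 5 → Venue = 56 ✓
(AwayTeam=484, MatchID=781): row 7 → Venue = 55 ✓
(AwayTeam=484, MatchID=775): rows 8, 9, 11, 18 → Venue = 70, 70, 70, 70 ✓
(AwayTeam=483, MatchID=781): rows 12, 13 → Venue = 71, 71 ✓
(AwayTeam=469, MatchID=783): row 14 → Venue = 63 ✓
(AwayTeam=483, MatchID=779): row 15 → Venue = 73 ✓
(AwayTeam=469, MatchID=779): row 16 → Venue = 57 ✓
(AwayTeam=484, MatchID=779): row 17 → Venue = 73 ✓
Every {AwayTeam, MatchID} value is associated with a single Venue value, so {AwayTeam, MatchID} -> Venue holds.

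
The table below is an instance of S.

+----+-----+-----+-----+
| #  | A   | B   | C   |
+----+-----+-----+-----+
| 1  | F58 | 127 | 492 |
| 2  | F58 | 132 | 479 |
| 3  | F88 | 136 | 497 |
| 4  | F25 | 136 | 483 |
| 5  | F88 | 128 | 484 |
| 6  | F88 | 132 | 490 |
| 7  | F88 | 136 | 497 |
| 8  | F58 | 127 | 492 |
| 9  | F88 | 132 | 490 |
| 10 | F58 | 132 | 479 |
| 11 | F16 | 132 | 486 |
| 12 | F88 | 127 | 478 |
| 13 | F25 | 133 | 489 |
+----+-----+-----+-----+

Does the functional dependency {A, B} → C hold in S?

Yes

(A=F58, B=127): rows 1, 8 → C = 492, 492 ✓
(A=F58, B=132): rows 2, 10 → C = 479, 479 ✓
(A=F88, B=136): rows 3, 7 → C = 497, 497 ✓
(A=F25, B=136): row 4 → C = 483 ✓
(A=F88, B=128): row 5 → C = 484 ✓
(A=F88, B=132): rows 6, 9 → C = 490, 490 ✓
(A=F16, B=132): row 11 → C = 486 ✓
(A=F88, B=127): row 12 → C = 478 ✓
(A=F25, B=133): row 13 → C = 489 ✓
Every {A, B} value is associated with a single C value, so {A, B} → C holds.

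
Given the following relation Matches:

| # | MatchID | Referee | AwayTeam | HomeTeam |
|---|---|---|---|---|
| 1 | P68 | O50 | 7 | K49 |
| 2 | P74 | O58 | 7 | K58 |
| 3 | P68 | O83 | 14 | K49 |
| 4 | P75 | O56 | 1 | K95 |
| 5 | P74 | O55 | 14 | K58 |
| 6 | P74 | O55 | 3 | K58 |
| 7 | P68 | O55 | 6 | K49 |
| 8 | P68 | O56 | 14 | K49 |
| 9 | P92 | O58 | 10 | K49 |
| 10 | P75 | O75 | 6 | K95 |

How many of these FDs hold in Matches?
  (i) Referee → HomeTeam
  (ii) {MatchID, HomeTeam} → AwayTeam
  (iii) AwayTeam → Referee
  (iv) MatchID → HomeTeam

(i) Referee → HomeTeam: Referee=O58: rows 2, 9 → HomeTeam takes values {K58, K49} — violation; Referee=O56: rows 4, 8 → HomeTeam takes values {K95, K49} — violation; Referee=O55: rows 5, 6, 7 → HomeTeam takes values {K58, K49} — violation — fails.
(ii) {MatchID, HomeTeam} → AwayTeam: (MatchID=P68, HomeTeam=K49): rows 1, 3, 7, 8 → AwayTeam takes values {7, 14, 6} — violation; (MatchID=P74, HomeTeam=K58): rows 2, 5, 6 → AwayTeam takes values {7, 14, 3} — violation; (MatchID=P75, HomeTeam=K95): rows 4, 10 → AwayTeam takes values {1, 6} — violation — fails.
(iii) AwayTeam → Referee: AwayTeam=7: rows 1, 2 → Referee takes values {O50, O58} — violation; AwayTeam=14: rows 3, 5, 8 → Referee takes values {O83, O55, O56} — violation; AwayTeam=6: rows 7, 10 → Referee takes values {O55, O75} — violation — fails.
(iv) MatchID → HomeTeam: every LHS value maps to a single RHS value — holds.
1 of the 4 dependencies holds.

1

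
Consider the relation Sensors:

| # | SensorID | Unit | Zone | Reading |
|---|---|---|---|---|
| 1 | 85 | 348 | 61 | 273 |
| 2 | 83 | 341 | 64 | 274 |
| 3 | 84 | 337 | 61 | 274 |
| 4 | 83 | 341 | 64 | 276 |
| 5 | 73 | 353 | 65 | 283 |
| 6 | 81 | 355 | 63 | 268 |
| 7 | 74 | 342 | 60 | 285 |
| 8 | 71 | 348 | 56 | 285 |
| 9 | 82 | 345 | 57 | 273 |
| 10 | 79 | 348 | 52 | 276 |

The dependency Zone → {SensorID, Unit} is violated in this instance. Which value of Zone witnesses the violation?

Zone=61: rows 1, 3 → {SensorID,Unit} takes values {(85, 348), (84, 337)} — violation
Zone=64: rows 2, 4 → {SensorID,Unit} = (83, 341), (83, 341) ✓
Zone=65: row 5 → {SensorID,Unit} = (73, 353) ✓
Zone=63: row 6 → {SensorID,Unit} = (81, 355) ✓
Zone=60: row 7 → {SensorID,Unit} = (74, 342) ✓
Zone=56: row 8 → {SensorID,Unit} = (71, 348) ✓
Zone=57: row 9 → {SensorID,Unit} = (82, 345) ✓
Zone=52: row 10 → {SensorID,Unit} = (79, 348) ✓
The only Zone value with inconsistent RHS is Zone=61.

61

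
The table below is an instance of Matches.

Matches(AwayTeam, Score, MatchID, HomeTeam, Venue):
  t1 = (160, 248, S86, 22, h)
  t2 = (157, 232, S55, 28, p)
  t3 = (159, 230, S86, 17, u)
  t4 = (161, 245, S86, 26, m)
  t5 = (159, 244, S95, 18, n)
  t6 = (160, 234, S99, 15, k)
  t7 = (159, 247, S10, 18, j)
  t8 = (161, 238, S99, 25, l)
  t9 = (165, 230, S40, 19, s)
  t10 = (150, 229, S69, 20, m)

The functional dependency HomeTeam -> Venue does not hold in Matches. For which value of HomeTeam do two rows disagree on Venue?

HomeTeam=22: row 1 → Venue = h ✓
HomeTeam=28: row 2 → Venue = p ✓
HomeTeam=17: row 3 → Venue = u ✓
HomeTeam=26: row 4 → Venue = m ✓
HomeTeam=18: rows 5, 7 → Venue takes values {n, j} — violation
HomeTeam=15: row 6 → Venue = k ✓
HomeTeam=25: row 8 → Venue = l ✓
HomeTeam=19: row 9 → Venue = s ✓
HomeTeam=20: row 10 → Venue = m ✓
The only HomeTeam value with inconsistent Venue is HomeTeam=18.

18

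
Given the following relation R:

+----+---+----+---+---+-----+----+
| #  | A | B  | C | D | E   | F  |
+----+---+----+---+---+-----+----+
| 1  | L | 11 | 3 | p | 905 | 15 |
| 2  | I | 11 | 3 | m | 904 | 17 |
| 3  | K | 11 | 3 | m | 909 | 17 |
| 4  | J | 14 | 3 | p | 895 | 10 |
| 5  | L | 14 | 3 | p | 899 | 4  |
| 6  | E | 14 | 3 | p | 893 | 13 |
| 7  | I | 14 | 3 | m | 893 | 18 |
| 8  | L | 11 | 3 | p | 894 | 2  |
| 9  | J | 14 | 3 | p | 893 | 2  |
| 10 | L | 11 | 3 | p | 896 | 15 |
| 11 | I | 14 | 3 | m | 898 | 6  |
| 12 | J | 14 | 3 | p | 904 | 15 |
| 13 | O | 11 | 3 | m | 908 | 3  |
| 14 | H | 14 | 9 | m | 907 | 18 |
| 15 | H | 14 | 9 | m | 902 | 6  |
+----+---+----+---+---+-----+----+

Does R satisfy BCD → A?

No

(B=11, C=3, D=p): rows 1, 8, 10 → A = L, L, L ✓
(B=11, C=3, D=m): rows 2, 3, 13 → A takes values {I, K, O} — violation
(B=14, C=3, D=p): rows 4, 5, 6, 9, 12 → A takes values {J, L, E} — violation
(B=14, C=3, D=m): rows 7, 11 → A = I, I ✓
(B=14, C=9, D=m): rows 14, 15 → A = H, H ✓
Two rows agree on BCD but differ on A, so BCD → A does not hold.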